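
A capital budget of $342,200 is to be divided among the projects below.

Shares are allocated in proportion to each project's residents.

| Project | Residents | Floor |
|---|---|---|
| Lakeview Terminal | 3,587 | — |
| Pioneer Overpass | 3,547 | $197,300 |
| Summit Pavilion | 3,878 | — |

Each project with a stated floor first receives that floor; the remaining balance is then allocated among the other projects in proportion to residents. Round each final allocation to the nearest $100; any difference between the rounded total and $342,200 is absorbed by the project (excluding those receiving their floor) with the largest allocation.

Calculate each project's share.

Lakeview Terminal: $69,600 · Pioneer Overpass: $197,300 · Summit Pavilion: $75,300

Fund the minimums — Pioneer Overpass $197,300. Remaining pool $144,900.
Remaining pool split over remaining residents 7,465: Lakeview Terminal 69,625.76 → $69,600; Summit Pavilion 75,274.24 → $75,300.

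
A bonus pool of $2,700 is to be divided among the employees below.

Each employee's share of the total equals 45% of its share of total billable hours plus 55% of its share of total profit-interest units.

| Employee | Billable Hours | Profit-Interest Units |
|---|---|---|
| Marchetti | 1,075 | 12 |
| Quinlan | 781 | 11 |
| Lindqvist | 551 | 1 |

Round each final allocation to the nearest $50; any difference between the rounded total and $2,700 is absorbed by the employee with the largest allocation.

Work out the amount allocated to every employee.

Billable hours total 2,407; profit-interest units total 24.
Composite weights (45% billable hours + 55% profit-interest units): Marchetti 0.4760; Quinlan 0.3981; Lindqvist 0.1259.
Pro-rata amounts: Marchetti 1,285.14; Quinlan 1,074.86; Lindqvist 340.01.
Rounded to nearest $50: Marchetti $1,300; Quinlan $1,050; Lindqvist $350. Sum = $2,700.
Rounded total matches; no reconciliation needed.

Marchetti: $1,300; Quinlan: $1,050; Lindqvist: $350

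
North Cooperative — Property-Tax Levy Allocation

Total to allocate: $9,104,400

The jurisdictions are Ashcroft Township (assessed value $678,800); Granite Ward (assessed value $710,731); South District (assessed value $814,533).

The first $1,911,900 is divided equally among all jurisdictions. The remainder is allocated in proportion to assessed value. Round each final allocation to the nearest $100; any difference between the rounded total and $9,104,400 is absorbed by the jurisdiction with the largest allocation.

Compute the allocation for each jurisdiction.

First tranche $1,911,900 split equally: $637,300 each.
Remainder $7,192,500 by assessed value (total 2,204,064): Ashcroft Township 2,215,121.25 → $2,215,100; Granite Ward 2,319,321.36 → $2,319,300; South District 2,658,057.39 → $2,658,100.
Totals: Ashcroft Township $637,300 + $2,215,100 = $2,852,400; Granite Ward $637,300 + $2,319,300 = $2,956,600; South District $637,300 + $2,658,100 = $3,295,400.

Ashcroft Township: $2,852,400 | Granite Ward: $2,956,600 | South District: $3,295,400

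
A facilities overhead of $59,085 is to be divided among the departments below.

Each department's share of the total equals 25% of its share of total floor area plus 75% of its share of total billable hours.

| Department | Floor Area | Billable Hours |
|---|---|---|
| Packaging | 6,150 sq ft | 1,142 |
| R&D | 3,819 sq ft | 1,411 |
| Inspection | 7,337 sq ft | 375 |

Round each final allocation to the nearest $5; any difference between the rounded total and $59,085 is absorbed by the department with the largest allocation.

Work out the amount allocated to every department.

Packaging: $22,535; R&D: $24,610; Inspection: $11,940

Floor area total 17,306; billable hours total 2,928.
Blended shares (25% floor area + 75% billable hours): Packaging 0.3814; R&D 0.4166; Inspection 0.2020.
Pro-rata amounts: Packaging 22,532.80; R&D 24,614.39; Inspection 11,937.80.
After rounding ($5): Packaging $22,535; R&D $24,615; Inspection $11,940. Sum = $59,090.
Difference $59,085 − $59,090 = −$5 applied to largest allocation (R&D): R&D becomes $24,610.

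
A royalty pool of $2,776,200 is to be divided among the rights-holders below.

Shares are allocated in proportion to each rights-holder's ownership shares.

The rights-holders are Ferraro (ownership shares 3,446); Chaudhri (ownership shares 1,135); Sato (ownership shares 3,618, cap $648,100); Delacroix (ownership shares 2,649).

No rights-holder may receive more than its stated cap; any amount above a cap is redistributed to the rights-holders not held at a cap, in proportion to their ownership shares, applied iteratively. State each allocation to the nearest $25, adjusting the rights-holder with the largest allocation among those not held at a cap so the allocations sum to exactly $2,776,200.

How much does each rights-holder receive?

Ownership shares total: 10,848.
Unconstrained shares: Ferraro 881,893.92; Chaudhri 290,467.09; Sato 925,911.84; Delacroix 677,927.16.
Held at cap: Sato ($648,100); remaining pool $2,128,100 reallocated over remaining ownership shares 7,230.
Redistributed shares: Ferraro 1,014,306.03 → $1,014,300; Chaudhri 334,079.32 → $334,075; Delacroix 779,714.65 → $779,725.

Ferraro: $1,014,300; Chaudhri: $334,075; Sato: $648,100; Delacroix: $779,725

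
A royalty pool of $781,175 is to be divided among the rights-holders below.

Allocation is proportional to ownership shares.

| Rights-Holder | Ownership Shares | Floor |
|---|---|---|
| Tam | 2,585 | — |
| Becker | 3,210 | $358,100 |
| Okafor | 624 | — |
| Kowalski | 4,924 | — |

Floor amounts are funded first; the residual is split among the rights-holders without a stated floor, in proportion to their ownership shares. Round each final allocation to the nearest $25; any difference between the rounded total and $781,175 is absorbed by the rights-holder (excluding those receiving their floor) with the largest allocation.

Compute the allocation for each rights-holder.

Tam: $134,475 · Becker: $358,100 · Okafor: $32,450 · Kowalski: $256,150

Guaranteed amounts: Becker $358,100. Balance $423,075.
Balance split over remaining ownership shares 8,133: Tam 134,470.54 → $134,475; Okafor 32,460.20 → $32,450; Kowalski 256,144.26 → $256,150.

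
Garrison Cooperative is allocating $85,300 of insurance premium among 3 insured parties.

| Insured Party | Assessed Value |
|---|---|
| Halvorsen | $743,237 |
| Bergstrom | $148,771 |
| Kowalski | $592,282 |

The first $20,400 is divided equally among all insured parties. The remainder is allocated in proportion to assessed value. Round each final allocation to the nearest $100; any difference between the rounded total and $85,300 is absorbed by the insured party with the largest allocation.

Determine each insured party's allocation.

Halvorsen: $39,300 | Bergstrom: $13,300 | Kowalski: $32,700

First tranche $20,400 split equally: $6,800 each.
Remainder $64,900 by assessed value (total 1,484,290): Halvorsen 32,497.75 → $32,500; Bergstrom 6,504.95 → $6,500; Kowalski 25,897.30 → $25,900.
Totals: Halvorsen $6,800 + $32,500 = $39,300; Bergstrom $6,800 + $6,500 = $13,300; Kowalski $6,800 + $25,900 = $32,700.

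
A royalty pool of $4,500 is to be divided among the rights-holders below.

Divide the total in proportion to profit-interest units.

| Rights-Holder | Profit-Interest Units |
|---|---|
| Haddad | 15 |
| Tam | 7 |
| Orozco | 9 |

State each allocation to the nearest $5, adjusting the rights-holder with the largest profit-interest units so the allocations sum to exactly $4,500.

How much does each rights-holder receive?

Profit-interest units total: 31.
Unrounded shares: Haddad 15/31 × $4,500 = 2,177.42; Tam 7/31 × $4,500 = 1,016.13; Orozco 9/31 × $4,500 = 1,306.45.
Rounded to nearest $5: Haddad $2,175; Tam $1,015; Orozco $1,305. Sum = $4,495.
Difference $4,500 − $4,495 = +$5 applied to largest profit-interest units (Haddad): Haddad becomes $2,180.

Haddad: $2,180 · Tam: $1,015 · Orozco: $1,305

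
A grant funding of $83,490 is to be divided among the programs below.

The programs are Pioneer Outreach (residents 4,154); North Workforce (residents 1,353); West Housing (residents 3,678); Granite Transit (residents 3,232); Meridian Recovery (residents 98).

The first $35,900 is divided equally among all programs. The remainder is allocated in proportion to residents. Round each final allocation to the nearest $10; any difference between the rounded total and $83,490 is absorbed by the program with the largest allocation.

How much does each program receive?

Equal tier: $35,900 ÷ 5 = $7,180 apiece.
Remainder $47,590 by residents (total 12,515): Pioneer Outreach 15,796.15 → $15,800; North Workforce 5,144.97 → $5,140; West Housing 13,986.10 → $13,990; Granite Transit 12,290.12 → $12,290; Meridian Recovery 372.66 → $370.
Totals: Pioneer Outreach $7,180 + $15,800 = $22,980; North Workforce $7,180 + $5,140 = $12,320; West Housing $7,180 + $13,990 = $21,170; Granite Transit $7,180 + $12,290 = $19,470; Meridian Recovery $7,180 + $370 = $7,550.

Pioneer Outreach: $22,980 | North Workforce: $12,320 | West Housing: $21,170 | Granite Transit: $19,470 | Meridian Recovery: $7,550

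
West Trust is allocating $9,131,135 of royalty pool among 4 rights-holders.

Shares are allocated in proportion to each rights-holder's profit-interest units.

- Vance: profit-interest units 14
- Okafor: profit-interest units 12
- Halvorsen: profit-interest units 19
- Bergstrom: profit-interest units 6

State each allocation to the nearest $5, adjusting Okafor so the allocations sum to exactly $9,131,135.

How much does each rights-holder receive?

Sum of profit-interest units: 51.
Proportional shares: Vance 14/51 × $9,131,135 = 2,506,586.08; Okafor 12/51 × $9,131,135 = 2,148,502.35; Halvorsen 19/51 × $9,131,135 = 3,401,795.39; Bergstrom 6/51 × $9,131,135 = 1,074,251.18.
At nearest $5: Vance $2,506,585; Okafor $2,148,500; Halvorsen $3,401,795; Bergstrom $1,074,250. Sum = $9,131,130.
Difference $9,131,135 − $9,131,130 = +$5 applied to Okafor: Okafor becomes $2,148,505.

Vance: $2,506,585 | Okafor: $2,148,505 | Halvorsen: $3,401,795 | Bergstrom: $1,074,250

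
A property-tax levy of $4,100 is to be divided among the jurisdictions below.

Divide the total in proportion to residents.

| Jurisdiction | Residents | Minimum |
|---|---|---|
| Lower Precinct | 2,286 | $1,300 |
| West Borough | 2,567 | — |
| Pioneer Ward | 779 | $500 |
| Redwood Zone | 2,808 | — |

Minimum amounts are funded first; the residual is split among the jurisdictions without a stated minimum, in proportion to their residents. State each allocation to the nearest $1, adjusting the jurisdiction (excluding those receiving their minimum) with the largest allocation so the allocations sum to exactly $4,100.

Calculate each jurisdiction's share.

Fund the minimums — Lower Precinct $1,300; Pioneer Ward $500. Balance $2,300.
Balance split over remaining residents 5,375: West Borough 1,098.44 → $1,098; Redwood Zone 1,201.56 → $1,202.

Lower Precinct: $1,300; West Borough: $1,098; Pioneer Ward: $500; Redwood Zone: $1,202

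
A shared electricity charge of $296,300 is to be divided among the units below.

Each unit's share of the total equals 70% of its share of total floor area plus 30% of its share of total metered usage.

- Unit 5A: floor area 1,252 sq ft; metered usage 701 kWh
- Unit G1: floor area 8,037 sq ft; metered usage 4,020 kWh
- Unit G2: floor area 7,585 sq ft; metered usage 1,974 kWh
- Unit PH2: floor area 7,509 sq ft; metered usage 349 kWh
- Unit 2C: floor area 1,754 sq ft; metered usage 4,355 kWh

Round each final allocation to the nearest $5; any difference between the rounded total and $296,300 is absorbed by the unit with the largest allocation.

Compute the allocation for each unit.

Totals — floor area 26,137, metered usage 11,399.
Composite weights (70% floor area + 30% metered usage): Unit 5A 0.0520; Unit G1 0.3210; Unit G2 0.2551; Unit PH2 0.2103; Unit 2C 0.1616.
Raw shares: Unit 5A 15,401.67; Unit G1 95,125.73; Unit G2 75,584.08; Unit PH2 62,309.14; Unit 2C 47,879.37.
At nearest $5: Unit 5A $15,400; Unit G1 $95,125; Unit G2 $75,585; Unit PH2 $62,310; Unit 2C $47,880. Sum = $296,300.
Sum already equals the total — no adjustment.

Unit 5A: $15,400 · Unit G1: $95,125 · Unit G2: $75,585 · Unit PH2: $62,310 · Unit 2C: $47,880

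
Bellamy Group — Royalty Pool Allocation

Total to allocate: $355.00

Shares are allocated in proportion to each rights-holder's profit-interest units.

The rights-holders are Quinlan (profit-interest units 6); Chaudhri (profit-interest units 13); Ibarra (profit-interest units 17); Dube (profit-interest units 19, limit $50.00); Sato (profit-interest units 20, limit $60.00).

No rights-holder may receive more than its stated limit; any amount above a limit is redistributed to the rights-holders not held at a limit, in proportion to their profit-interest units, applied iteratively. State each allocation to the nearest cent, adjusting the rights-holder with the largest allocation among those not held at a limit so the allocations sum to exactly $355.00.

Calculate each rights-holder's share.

Profit-interest units total: 75.
Pro-rata shares before constraints: Quinlan 28.4000; Chaudhri 61.5333; Ibarra 80.4667; Dube 89.9333; Sato 94.6667.
Cap binds for Dube ($50.00), Sato ($60.00); remaining pool $245.00 reallocated over remaining profit-interest units 36.
Shares after redistribution: Quinlan 40.8333 → $40.83; Chaudhri 88.4722 → $88.47; Ibarra 115.6944 → $115.69.
Rounding difference +$0.01 applied to Ibarra → $115.70.

Quinlan: $40.83 · Chaudhri: $88.47 · Ibarra: $115.70 · Dube: $50.00 · Sato: $60.00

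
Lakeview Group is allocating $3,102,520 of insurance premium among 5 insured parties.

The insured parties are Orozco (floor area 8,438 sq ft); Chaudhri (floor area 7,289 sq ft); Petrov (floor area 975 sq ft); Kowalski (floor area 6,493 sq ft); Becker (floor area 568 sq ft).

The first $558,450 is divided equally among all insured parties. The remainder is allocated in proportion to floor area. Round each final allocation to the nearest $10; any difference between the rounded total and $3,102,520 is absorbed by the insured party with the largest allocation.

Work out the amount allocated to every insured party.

Orozco: $1,015,070; Chaudhri: $892,050; Petrov: $216,070; Kowalski: $806,830; Becker: $172,500

First tranche $558,450 split equally: $111,690 each.
Remainder $2,544,070 by floor area (total 23,763): Orozco 903,373.42 → $903,370; Chaudhri 780,361.33 → $780,360; Petrov 104,383.63 → $104,380; Kowalski 695,141.46 → $695,140; Becker 60,810.16 → $60,810.
Rounding difference +$10 on remainder applied to Orozco.
Totals: Orozco $111,690 + $903,380 = $1,015,070; Chaudhri $111,690 + $780,360 = $892,050; Petrov $111,690 + $104,380 = $216,070; Kowalski $111,690 + $695,140 = $806,830; Becker $111,690 + $60,810 = $172,500.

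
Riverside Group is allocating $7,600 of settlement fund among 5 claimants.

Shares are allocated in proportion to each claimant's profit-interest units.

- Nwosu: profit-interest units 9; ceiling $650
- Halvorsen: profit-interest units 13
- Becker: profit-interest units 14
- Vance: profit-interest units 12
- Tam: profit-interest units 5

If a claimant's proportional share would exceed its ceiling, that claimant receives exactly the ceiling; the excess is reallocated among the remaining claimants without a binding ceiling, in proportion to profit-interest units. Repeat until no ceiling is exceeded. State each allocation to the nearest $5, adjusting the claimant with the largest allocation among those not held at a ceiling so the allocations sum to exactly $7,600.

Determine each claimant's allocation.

Nwosu: $650 · Halvorsen: $2,055 · Becker: $2,210 · Vance: $1,895 · Tam: $790

Profit-interest units total: 53.
Pro-rata shares before constraints: Nwosu 1,290.57; Halvorsen 1,864.15; Becker 2,007.55; Vance 1,720.75; Tam 716.98.
Held at cap: Nwosu ($650); remaining pool $6,950 reallocated over remaining profit-interest units 44.
Shares after redistribution: Halvorsen 2,053.41 → $2,055; Becker 2,211.36 → $2,210; Vance 1,895.45 → $1,895; Tam 789.77 → $790.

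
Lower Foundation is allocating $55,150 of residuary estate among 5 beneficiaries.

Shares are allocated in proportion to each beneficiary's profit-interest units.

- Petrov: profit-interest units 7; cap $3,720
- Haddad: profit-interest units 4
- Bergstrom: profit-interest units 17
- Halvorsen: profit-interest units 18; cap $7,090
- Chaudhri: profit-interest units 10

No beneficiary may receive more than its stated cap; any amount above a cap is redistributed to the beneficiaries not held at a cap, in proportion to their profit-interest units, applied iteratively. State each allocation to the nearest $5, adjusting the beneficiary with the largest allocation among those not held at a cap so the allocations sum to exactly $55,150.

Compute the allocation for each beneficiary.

Combined profit-interest units = 56.
Unconstrained shares: Petrov 6,893.75; Haddad 3,939.29; Bergstrom 16,741.96; Halvorsen 17,726.79; Chaudhri 9,848.21.
Cap binds for Petrov ($3,720), Halvorsen ($7,090); residual $44,340 reallocated over remaining profit-interest units 31.
Redistributed shares: Haddad 5,721.29 → $5,720; Bergstrom 24,315.48 → $24,315; Chaudhri 14,303.23 → $14,305.

Petrov: $3,720 | Haddad: $5,720 | Bergstrom: $24,315 | Halvorsen: $7,090 | Chaudhri: $14,305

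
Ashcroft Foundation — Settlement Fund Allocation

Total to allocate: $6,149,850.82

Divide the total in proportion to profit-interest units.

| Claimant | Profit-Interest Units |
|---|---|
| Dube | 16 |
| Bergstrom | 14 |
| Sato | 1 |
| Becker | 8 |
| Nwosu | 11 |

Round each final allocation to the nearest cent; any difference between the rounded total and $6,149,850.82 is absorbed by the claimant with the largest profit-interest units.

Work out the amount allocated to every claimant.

Dube: $1,967,952.26 · Bergstrom: $1,721,958.23 · Sato: $122,997.02 · Becker: $983,976.13 · Nwosu: $1,352,967.18

Sum of profit-interest units: 16 + 14 + 1 + 8 + 11 = 50.
Unrounded shares: Dube 1,967,952.2624; Bergstrom 1,721,958.2296; Sato 122,997.0164; Becker 983,976.1312; Nwosu 1,352,967.1804.
After rounding (cent): Dube $1,967,952.26; Bergstrom $1,721,958.23; Sato $122,997.02; Becker $983,976.13; Nwosu $1,352,967.18. Sum = $6,149,850.82.
Rounded total matches; no reconciliation needed.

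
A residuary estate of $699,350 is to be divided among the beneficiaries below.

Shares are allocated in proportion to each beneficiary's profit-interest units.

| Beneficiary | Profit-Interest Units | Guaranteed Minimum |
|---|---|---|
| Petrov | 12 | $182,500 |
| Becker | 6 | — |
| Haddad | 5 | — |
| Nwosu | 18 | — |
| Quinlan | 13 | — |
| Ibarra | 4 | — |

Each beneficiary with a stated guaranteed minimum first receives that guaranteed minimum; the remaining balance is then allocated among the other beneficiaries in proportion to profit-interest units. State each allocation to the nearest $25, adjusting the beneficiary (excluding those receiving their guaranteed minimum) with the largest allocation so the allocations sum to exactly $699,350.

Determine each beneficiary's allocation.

Petrov: $182,500; Becker: $67,425; Haddad: $56,175; Nwosu: $202,225; Quinlan: $146,075; Ibarra: $44,950

Guaranteed amounts: Petrov $182,500. Balance $516,850.
Balance split over remaining profit-interest units 46: Becker 67,415.22 → $67,425; Haddad 56,179.35 → $56,175; Nwosu 202,245.65 → $202,250; Quinlan 146,066.30 → $146,075; Ibarra 44,943.48 → $44,950.
Rounding difference −$25 applied to Nwosu → $202,225.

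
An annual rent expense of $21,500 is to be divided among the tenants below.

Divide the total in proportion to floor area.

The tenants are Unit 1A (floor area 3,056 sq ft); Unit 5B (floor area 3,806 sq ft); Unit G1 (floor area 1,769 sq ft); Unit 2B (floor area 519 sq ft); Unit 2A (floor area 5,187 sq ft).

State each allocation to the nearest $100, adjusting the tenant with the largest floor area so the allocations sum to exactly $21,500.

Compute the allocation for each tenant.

Unit 1A: $4,600 | Unit 5B: $5,700 | Unit G1: $2,700 | Unit 2B: $800 | Unit 2A: $7,700

Floor area total: 14,337.
Proportional shares: Unit 1A 3,056/14,337 × $21,500 = 4,582.83; Unit 5B 3,806/14,337 × $21,500 = 5,707.54; Unit G1 1,769/14,337 × $21,500 = 2,652.82; Unit 2B 519/14,337 × $21,500 = 778.30; Unit 2A 5,187/14,337 × $21,500 = 7,778.51.
After rounding ($100): Unit 1A $4,600; Unit 5B $5,700; Unit G1 $2,700; Unit 2B $800; Unit 2A $7,800. Sum = $21,600.
Difference $21,500 − $21,600 = −$100 applied to largest floor area (Unit 2A): Unit 2A becomes $7,700.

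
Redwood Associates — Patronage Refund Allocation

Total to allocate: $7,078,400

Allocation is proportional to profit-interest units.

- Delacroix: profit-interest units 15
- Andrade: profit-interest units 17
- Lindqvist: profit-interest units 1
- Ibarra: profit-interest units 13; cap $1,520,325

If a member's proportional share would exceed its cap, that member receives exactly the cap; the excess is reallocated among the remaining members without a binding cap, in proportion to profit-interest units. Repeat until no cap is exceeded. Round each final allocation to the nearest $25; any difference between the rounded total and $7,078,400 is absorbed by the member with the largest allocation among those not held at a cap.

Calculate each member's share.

Profit-interest units total: 46.
Pro-rata shares before constraints: Delacroix 2,308,173.91; Andrade 2,615,930.43; Lindqvist 153,878.26; Ibarra 2,000,417.39.
Capped: Ibarra ($1,520,325); remaining pool $5,558,075 reallocated over remaining profit-interest units 33.
Redistributed shares: Delacroix 2,526,397.73 → $2,526,400; Andrade 2,863,250.76 → $2,863,250; Lindqvist 168,426.52 → $168,425.

Delacroix: $2,526,400 | Andrade: $2,863,250 | Lindqvist: $168,425 | Ibarra: $1,520,325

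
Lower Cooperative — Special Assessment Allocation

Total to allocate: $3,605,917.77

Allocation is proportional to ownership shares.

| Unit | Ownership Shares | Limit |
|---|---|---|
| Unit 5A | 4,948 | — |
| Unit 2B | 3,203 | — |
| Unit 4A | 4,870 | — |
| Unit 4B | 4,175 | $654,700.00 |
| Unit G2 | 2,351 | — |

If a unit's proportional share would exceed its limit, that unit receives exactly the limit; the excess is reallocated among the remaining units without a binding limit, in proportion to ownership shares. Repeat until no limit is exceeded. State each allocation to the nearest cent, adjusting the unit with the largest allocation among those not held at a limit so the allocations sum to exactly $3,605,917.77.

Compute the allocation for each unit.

Combined ownership shares = 19,547.
Unconstrained shares: Unit 5A 912,778.4891; Unit 2B 590,870.9581; Unit 4A 898,389.4992; Unit 4B 770,179.9094; Unit G2 433,698.9143.
Capped: Unit 4B ($654,700.00); remaining pool $2,951,217.77 reallocated over remaining ownership shares 15,372.
Redistributed shares: Unit 5A 949,949.6179 → $949,949.62; Unit 2B 614,933.0287 → $614,933.03; Unit 4A 934,974.6643 → $934,974.66; Unit G2 451,360.4591 → $451,360.46.

Unit 5A: $949,949.62 · Unit 2B: $614,933.03 · Unit 4A: $934,974.66 · Unit 4B: $654,700.00 · Unit G2: $451,360.46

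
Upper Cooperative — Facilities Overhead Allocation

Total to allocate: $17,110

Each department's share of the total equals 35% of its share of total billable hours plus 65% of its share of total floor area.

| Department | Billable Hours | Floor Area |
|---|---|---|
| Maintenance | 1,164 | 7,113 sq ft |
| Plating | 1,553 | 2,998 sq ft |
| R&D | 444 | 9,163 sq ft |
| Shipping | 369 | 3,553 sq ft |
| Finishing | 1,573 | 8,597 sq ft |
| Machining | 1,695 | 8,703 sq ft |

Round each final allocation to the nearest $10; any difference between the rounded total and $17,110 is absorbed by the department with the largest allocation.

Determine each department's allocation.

Maintenance: $3,000 · Plating: $2,200 · R&D: $2,930 · Shipping: $1,310 · Finishing: $3,770 · Machining: $3,900

Billable hours total 6,798; floor area total 40,127.
Blended shares (35% billable hours + 65% floor area): Maintenance 0.1751; Plating 0.1285; R&D 0.1713; Shipping 0.0766; Finishing 0.2202; Machining 0.2282.
Pro-rata amounts: Maintenance 2,996.81; Plating 2,198.99; R&D 2,930.72; Shipping 1,309.80; Finishing 3,768.41; Machining 3,905.26.
After rounding ($10): Maintenance $3,000; Plating $2,200; R&D $2,930; Shipping $1,310; Finishing $3,770; Machining $3,910. Sum = $17,120.
Difference $17,110 − $17,120 = −$10 applied to largest allocation (Machining): Machining becomes $3,900.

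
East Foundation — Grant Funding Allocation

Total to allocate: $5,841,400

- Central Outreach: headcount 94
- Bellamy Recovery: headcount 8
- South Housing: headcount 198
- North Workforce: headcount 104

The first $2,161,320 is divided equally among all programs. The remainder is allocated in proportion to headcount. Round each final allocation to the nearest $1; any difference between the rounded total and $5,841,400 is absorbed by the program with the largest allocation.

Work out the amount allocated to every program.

Central Outreach: $1,396,586 | Bellamy Recovery: $613,203 | South Housing: $2,343,934 | North Workforce: $1,487,677

First tranche $2,161,320 split equally: $540,330 each.
Remainder $3,680,080 by headcount (total 404): Central Outreach 856,256.24 → $856,256; Bellamy Recovery 72,872.87 → $72,873; South Housing 1,803,603.56 → $1,803,604; North Workforce 947,347.33 → $947,347.
Totals: Central Outreach $540,330 + $856,256 = $1,396,586; Bellamy Recovery $540,330 + $72,873 = $613,203; South Housing $540,330 + $1,803,604 = $2,343,934; North Workforce $540,330 + $947,347 = $1,487,677.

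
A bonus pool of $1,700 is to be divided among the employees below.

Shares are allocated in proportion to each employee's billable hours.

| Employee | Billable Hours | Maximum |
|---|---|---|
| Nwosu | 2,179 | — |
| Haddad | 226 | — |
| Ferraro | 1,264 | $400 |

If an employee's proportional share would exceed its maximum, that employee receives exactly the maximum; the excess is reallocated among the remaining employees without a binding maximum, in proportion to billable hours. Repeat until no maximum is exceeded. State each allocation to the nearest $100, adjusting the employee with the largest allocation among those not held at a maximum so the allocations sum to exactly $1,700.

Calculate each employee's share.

Sum of billable hours: 3,669.
Proportional shares (ignoring caps): Nwosu 1,009.62; Haddad 104.72; Ferraro 585.66.
Held at cap: Ferraro ($400); balance $1,300 reallocated over remaining billable hours 2,405.
Redistributed shares: Nwosu 1,177.84 → $1,200; Haddad 122.16 → $100.

Nwosu: $1,200 | Haddad: $100 | Ferraro: $400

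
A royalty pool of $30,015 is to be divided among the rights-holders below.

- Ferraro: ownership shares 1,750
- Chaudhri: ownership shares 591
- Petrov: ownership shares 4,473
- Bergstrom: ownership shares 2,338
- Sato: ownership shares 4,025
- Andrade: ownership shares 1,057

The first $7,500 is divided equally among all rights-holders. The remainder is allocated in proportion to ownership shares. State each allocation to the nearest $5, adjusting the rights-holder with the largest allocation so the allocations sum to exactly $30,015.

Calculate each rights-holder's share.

Ferraro: $4,020; Chaudhri: $2,185; Petrov: $8,325; Bergstrom: $4,950; Sato: $7,615; Andrade: $2,920

Equal tier: $7,500 ÷ 6 = $1,250 apiece.
Remainder $22,515 by ownership shares (total 14,234): Ferraro 2,768.11 → $2,770; Chaudhri 934.83 → $935; Petrov 7,075.28 → $7,075; Bergstrom 3,698.19 → $3,700; Sato 6,366.65 → $6,365; Andrade 1,671.94 → $1,670.
Totals: Ferraro $1,250 + $2,770 = $4,020; Chaudhri $1,250 + $935 = $2,185; Petrov $1,250 + $7,075 = $8,325; Bergstrom $1,250 + $3,700 = $4,950; Sato $1,250 + $6,365 = $7,615; Andrade $1,250 + $1,670 = $2,920.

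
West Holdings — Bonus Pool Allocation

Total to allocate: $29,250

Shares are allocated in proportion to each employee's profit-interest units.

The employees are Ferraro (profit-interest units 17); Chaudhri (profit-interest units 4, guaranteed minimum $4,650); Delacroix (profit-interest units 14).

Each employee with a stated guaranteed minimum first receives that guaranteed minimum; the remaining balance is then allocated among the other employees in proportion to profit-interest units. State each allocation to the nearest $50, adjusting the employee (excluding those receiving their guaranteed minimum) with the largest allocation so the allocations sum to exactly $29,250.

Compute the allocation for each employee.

Ferraro: $13,500 · Chaudhri: $4,650 · Delacroix: $11,100

Guaranteed amounts: Chaudhri $4,650. Balance $24,600.
Balance split over remaining profit-interest units 31: Ferraro 13,490.32 → $13,500; Delacroix 11,109.68 → $11,100.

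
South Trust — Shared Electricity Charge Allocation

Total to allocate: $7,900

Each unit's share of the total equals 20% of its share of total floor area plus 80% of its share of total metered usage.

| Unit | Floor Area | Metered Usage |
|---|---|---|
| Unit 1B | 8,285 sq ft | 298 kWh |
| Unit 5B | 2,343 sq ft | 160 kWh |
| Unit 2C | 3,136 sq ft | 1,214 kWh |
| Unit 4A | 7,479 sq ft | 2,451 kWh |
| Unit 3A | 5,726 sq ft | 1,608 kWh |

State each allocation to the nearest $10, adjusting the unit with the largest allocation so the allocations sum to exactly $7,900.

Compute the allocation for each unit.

Totals — floor area 26,969, metered usage 5,731.
Blended shares (20% floor area + 80% metered usage): Unit 1B 0.1030; Unit 5B 0.0397; Unit 2C 0.1927; Unit 4A 0.3976; Unit 3A 0.2669.
Unrounded shares: Unit 1B 814.01; Unit 5B 313.71; Unit 2C 1,522.49; Unit 4A 3,141.06; Unit 3A 2,108.72.
At nearest $10: Unit 1B $810; Unit 5B $310; Unit 2C $1,520; Unit 4A $3,140; Unit 3A $2,110. Sum = $7,890.
Difference $7,900 − $7,890 = +$10 applied to largest allocation (Unit 4A): Unit 4A becomes $3,150.

Unit 1B: $810 | Unit 5B: $310 | Unit 2C: $1,520 | Unit 4A: $3,150 | Unit 3A: $2,110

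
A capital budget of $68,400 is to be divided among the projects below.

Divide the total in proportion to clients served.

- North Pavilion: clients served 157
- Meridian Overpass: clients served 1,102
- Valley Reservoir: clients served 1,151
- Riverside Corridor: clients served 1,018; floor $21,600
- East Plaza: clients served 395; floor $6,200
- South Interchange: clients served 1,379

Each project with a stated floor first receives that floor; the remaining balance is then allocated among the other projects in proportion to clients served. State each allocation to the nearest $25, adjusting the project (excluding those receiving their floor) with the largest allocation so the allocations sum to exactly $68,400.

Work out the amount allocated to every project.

North Pavilion: $1,675 · Meridian Overpass: $11,800 · Valley Reservoir: $12,325 · Riverside Corridor: $21,600 · East Plaza: $6,200 · South Interchange: $14,800

Minimums first: Riverside Corridor $21,600; East Plaza $6,200. Balance $40,600.
Balance split over remaining clients served 3,789: North Pavilion 1,682.29 → $1,675; Meridian Overpass 11,808.18 → $11,800; Valley Reservoir 12,333.23 → $12,325; South Interchange 14,776.30 → $14,775.
Rounding difference +$25 applied to South Interchange → $14,800.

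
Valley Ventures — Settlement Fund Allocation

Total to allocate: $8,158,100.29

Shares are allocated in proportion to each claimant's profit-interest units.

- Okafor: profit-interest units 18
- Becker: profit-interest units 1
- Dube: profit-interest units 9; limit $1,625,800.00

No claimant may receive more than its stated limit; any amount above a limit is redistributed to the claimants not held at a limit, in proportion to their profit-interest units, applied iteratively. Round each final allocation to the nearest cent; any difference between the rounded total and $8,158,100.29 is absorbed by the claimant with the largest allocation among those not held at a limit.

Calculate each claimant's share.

Combined profit-interest units = 28.
Pro-rata shares before constraints: Okafor 5,244,493.0436; Becker 291,360.7246; Dube 2,622,246.5218.
Capped: Dube ($1,625,800.00); remaining pool $6,532,300.29 reallocated over remaining profit-interest units 19.
Redistributed shares: Okafor 6,188,495.0116 → $6,188,495.01; Becker 343,805.2784 → $343,805.28.

Okafor: $6,188,495.01; Becker: $343,805.28; Dube: $1,625,800.00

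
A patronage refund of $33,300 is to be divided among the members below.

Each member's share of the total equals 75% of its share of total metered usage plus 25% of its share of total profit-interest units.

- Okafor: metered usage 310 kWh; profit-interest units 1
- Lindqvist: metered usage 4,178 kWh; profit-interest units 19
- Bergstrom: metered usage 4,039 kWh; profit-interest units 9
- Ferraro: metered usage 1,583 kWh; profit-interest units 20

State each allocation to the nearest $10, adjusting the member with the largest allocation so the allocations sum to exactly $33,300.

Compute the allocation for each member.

Okafor: $940; Lindqvist: $13,540; Bergstrom: $11,510; Ferraro: $7,310

Metered usage total 10,110; profit-interest units total 49.
Blended shares (75% metered usage + 25% profit-interest units): Okafor 0.0281; Lindqvist 0.4069; Bergstrom 0.3455; Ferraro 0.2195.
Proportional shares: Okafor 935.70; Lindqvist 13,549.08; Bergstrom 11,506.73; Ferraro 7,308.49.
At nearest $10: Okafor $940; Lindqvist $13,550; Bergstrom $11,510; Ferraro $7,310. Sum = $33,310.
Difference $33,300 − $33,310 = −$10 applied to largest allocation (Lindqvist): Lindqvist becomes $13,540.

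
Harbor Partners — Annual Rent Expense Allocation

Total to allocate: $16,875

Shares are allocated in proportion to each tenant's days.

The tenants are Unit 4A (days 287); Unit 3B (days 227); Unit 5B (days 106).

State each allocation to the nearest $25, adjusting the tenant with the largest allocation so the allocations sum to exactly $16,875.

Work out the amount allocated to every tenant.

Unit 4A: $7,825; Unit 3B: $6,175; Unit 5B: $2,875

Total days = 620.
Pro-rata amounts: Unit 4A 287/620 × $16,875 = 7,811.49; Unit 3B 227/620 × $16,875 = 6,178.43; Unit 5B 106/620 × $16,875 = 2,885.08.
At nearest $25: Unit 4A $7,800; Unit 3B $6,175; Unit 5B $2,875. Sum = $16,850.
Difference $16,875 − $16,850 = +$25 applied to largest allocation (Unit 4A): Unit 4A becomes $7,825.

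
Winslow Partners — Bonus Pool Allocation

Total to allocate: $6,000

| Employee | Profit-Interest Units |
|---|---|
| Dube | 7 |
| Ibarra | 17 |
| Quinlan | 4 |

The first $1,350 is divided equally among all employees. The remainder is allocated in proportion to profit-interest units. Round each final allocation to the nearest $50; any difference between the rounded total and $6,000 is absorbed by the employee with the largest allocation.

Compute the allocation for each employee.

Dube: $1,600 · Ibarra: $3,300 · Quinlan: $1,100

Equal tier: $1,350 ÷ 3 = $450 apiece.
Remainder $4,650 by profit-interest units (total 28): Dube 1,162.50 → $1,150; Ibarra 2,823.21 → $2,800; Quinlan 664.29 → $650.
Rounding difference +$50 on remainder applied to Ibarra.
Totals: Dube $450 + $1,150 = $1,600; Ibarra $450 + $2,850 = $3,300; Quinlan $450 + $650 = $1,100.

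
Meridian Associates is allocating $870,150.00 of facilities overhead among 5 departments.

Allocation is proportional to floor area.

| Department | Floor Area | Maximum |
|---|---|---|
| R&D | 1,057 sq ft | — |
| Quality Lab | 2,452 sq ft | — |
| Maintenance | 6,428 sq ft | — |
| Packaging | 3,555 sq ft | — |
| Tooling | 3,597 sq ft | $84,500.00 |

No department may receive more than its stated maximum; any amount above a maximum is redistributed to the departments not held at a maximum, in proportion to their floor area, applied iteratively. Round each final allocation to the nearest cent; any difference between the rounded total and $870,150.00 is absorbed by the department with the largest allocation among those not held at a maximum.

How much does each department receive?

R&D: $61,549.96 | Quality Lab: $142,781.93 | Maintenance: $374,307.60 | Packaging: $207,010.51 | Tooling: $84,500.00

Sum of floor area: 17,089.
Pro-rata shares before constraints: R&D 53,821.0867; Quality Lab 124,852.7006; Maintenance 327,305.5299; Packaging 181,016.0483; Tooling 183,154.6346.
Cap binds for Tooling ($84,500.00); remaining pool $785,650.00 reallocated over remaining floor area 13,492.
Remaining shares: R&D 61,549.9592 → $61,549.96; Quality Lab 142,781.9300 → $142,781.93; Maintenance 374,307.6045 → $374,307.60; Packaging 207,010.5062 → $207,010.51.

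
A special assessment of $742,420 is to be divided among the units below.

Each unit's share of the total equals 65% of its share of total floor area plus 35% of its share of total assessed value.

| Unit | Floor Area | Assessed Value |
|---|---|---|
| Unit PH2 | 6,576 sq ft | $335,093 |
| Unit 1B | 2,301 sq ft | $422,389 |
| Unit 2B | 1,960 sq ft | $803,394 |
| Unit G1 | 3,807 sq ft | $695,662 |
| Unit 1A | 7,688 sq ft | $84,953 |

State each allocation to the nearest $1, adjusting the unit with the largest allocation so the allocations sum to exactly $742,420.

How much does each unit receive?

Unit PH2: $179,288 | Unit 1B: $96,597 | Unit 2B: $131,510 | Unit G1: $159,467 | Unit 1A: $175,558

Floor area total 22,332; assessed value total 2,341,491.
Composite weights (65% floor area + 35% assessed value): Unit PH2 0.2415; Unit 1B 0.1301; Unit 2B 0.1771; Unit G1 0.2148; Unit 1A 0.2365.
Unrounded shares: Unit PH2 179,287.97; Unit 1B 96,597.02; Unit 2B 131,510.37; Unit G1 159,466.70; Unit 1A 175,557.93.
Rounded to nearest $1: Unit PH2 $179,288; Unit 1B $96,597; Unit 2B $131,510; Unit G1 $159,467; Unit 1A $175,558. Sum = $742,420.
Rounded total matches; no reconciliation needed.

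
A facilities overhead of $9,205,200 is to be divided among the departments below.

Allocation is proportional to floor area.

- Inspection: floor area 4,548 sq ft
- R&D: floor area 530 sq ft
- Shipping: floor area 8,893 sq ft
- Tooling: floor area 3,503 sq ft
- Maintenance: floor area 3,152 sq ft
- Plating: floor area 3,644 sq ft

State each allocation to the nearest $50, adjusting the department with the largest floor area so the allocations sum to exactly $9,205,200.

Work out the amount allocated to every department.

Combined floor area = 4,548 + 530 + 8,893 + 3,503 + 3,152 + 3,644 = 24,270.
Proportional shares: Inspection 1,724,979.38; R&D 201,020.02; Shipping 3,372,964.30; Tooling 1,328,628.58; Maintenance 1,195,500.22; Plating 1,382,107.49.
After rounding ($50): Inspection $1,725,000; R&D $201,000; Shipping $3,372,950; Tooling $1,328,650; Maintenance $1,195,500; Plating $1,382,100. Sum = $9,205,200.
Rounded total matches; no reconciliation needed.

Inspection: $1,725,000 | R&D: $201,000 | Shipping: $3,372,950 | Tooling: $1,328,650 | Maintenance: $1,195,500 | Plating: $1,382,100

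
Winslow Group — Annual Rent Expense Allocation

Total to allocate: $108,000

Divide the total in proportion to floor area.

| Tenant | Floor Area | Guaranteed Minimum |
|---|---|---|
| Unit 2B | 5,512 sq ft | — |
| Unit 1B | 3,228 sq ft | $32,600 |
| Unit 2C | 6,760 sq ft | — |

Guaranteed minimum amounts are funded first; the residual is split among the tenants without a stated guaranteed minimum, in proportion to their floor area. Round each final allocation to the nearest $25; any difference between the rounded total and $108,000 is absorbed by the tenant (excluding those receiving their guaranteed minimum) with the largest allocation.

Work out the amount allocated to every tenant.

Minimums first: Unit 1B $32,600. Balance $75,400.
Balance split over remaining floor area 12,272: Unit 2B 33,866.10 → $33,875; Unit 2C 41,533.90 → $41,525.

Unit 2B: $33,875 | Unit 1B: $32,600 | Unit 2C: $41,525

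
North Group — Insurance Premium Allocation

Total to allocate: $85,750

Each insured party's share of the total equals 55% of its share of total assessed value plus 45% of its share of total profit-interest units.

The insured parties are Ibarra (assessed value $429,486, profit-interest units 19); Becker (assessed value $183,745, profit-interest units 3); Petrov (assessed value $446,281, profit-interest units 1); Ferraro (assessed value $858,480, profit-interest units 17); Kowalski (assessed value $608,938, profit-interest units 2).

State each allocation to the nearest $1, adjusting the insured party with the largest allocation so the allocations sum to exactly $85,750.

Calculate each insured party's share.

Totals — assessed value 2,526,930, profit-interest units 42.
Combined weights (55% assessed value + 45% profit-interest units): Ibarra 0.2971; Becker 0.0721; Petrov 0.1078; Ferraro 0.3690; Kowalski 0.1540.
Raw shares: Ibarra 25,472.16; Becker 6,185.66; Petrov 9,248.12; Ferraro 31,641.38; Kowalski 13,202.69.
After rounding ($1): Ibarra $25,472; Becker $6,186; Petrov $9,248; Ferraro $31,641; Kowalski $13,203. Sum = $85,750.
Rounded total matches; no reconciliation needed.

Ibarra: $25,472 | Becker: $6,186 | Petrov: $9,248 | Ferraro: $31,641 | Kowalski: $13,203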